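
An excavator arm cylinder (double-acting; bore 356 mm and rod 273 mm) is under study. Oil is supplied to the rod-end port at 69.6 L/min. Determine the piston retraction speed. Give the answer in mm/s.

v ≈ 28.3 mm/s

Rod-side annular area A_ann = π/4 × (356² − 273²) = 41000 mm^2
Flow into the rod-end port fills the annular volume.
v = Q / A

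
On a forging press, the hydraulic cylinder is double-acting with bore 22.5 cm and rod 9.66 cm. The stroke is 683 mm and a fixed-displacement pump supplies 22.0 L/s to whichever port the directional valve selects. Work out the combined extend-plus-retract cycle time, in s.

t ≈ 2.24 s

Cap-side area A_cap = π/4 × (22.5 cm)² = 397.6 cm^2
Rod-side annular area A_ann = π/4 × (22.5² − 9.66²) = 324.3 cm^2
t_ext = A_cap·L/Q = 1.234 s
t_ret = A_ann·L/Q = 1.007 s
t_cycle = t_ext + t_ret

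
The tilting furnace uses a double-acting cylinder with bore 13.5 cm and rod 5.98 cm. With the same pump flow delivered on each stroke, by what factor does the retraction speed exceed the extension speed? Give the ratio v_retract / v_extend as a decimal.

v_ret/v_ext ≈ 1.24

Cap-side area A_cap = π/4 × (13.5 cm)² = 143.1 cm^2
Rod-side annular area A_ann = π/4 × (13.5² − 5.98²) = 115.1 cm^2
For equal Q, v ∝ 1/A, so v_ret/v_ext = A_cap/A_ann.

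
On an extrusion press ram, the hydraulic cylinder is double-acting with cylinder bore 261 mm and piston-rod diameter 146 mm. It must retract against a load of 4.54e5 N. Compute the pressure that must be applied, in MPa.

P ≈ 12.4 MPa

Rod-side annular area A_ann = π/4 × (261² − 146²) = 36760 mm^2
Retraction: pressure acts on the annular area.
P = F / A = 4.54e5 N / A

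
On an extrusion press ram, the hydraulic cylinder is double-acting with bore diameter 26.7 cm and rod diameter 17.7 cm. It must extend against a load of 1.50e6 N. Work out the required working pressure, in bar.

Cap-side area A_cap = π/4 × (26.7 cm)² = 559.9 cm^2
P = F / A = 1.50e6 N / A

P ≈ 268 bar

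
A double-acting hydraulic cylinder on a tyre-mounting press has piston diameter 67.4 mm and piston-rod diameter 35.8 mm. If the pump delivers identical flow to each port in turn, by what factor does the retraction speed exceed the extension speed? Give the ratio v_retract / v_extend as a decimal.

Cap-side area A_cap = π/4 × (67.4 mm)² = 3568 mm^2
Rod-side annular area A_ann = π/4 × (67.4² − 35.8²) = 2561 mm^2
For equal Q, v ∝ 1/A, so v_ret/v_ext = A_cap/A_ann.

v_ret/v_ext ≈ 1.39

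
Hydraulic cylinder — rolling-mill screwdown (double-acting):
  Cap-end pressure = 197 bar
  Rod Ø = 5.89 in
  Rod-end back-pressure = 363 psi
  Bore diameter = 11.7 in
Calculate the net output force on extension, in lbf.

F ≈ 2.78e5 lbf

Cap-side area A_cap = π/4 × (11.7 in)² = 107.5 in^2
Rod-side annular area A_ann = π/4 × (11.7² − 5.89²) = 80.27 in^2
Net thrust = P_cap·A_cap − P_rod·A_ann = 3.072e5 lbf − 29140 lbf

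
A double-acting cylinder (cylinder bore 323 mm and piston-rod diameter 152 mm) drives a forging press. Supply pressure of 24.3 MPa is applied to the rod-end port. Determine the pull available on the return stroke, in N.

Rod-side annular area A_ann = π/4 × (323² − 152²) = 63790 mm^2
On retraction the pressure acts on the annular area (bore minus rod).
F = P × A_ann

F ≈ 1.55e6 N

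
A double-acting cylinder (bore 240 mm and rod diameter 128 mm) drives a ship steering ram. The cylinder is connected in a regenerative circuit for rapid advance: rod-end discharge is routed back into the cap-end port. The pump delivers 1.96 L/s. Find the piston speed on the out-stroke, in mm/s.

v ≈ 152 mm/s

In regeneration the rod-end outflow joins the pump flow into the cap end, so the net volume the pump must supply per unit advance equals the rod cross-section area.
Rod cross-section A_rod = π/4 × (128 mm)² = 12870 mm^2
v = Q_pump / A_rod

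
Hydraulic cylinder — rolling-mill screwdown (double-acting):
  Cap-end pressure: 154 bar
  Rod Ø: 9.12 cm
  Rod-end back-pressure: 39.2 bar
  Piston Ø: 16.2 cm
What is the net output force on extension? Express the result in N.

F ≈ 2.62e5 N

Cap-side area A_cap = π/4 × (16.2 cm)² = 206.1 cm^2
Rod-side annular area A_ann = π/4 × (16.2² − 9.12²) = 140.8 cm^2
Net thrust = P_cap·A_cap − P_rod·A_ann = 3.174e5 N − 55190 N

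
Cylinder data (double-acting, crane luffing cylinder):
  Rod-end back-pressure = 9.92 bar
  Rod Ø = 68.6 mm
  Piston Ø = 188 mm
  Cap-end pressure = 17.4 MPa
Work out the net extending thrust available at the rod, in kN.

F ≈ 459 kN

Cap-side area A_cap = π/4 × (188 mm)² = 27760 mm^2
Rod-side annular area A_ann = π/4 × (188² − 68.6²) = 24060 mm^2
Net thrust = P_cap·A_cap − P_rod·A_ann = 483.0 kN − 23.87 kN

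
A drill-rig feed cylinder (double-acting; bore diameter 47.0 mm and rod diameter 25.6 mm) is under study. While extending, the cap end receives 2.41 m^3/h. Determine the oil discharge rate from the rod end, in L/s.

Cap-side area A_cap = π/4 × (47.0 mm)² = 1735 mm^2
Rod-side annular area A_ann = π/4 × (47.0² − 25.6²) = 1220 mm^2
Piston speed v = Q_in/A_cap; rod-end outflow Q_out = v × A_ann = Q_in × A_ann/A_cap.

Q_out ≈ 0.471 L/s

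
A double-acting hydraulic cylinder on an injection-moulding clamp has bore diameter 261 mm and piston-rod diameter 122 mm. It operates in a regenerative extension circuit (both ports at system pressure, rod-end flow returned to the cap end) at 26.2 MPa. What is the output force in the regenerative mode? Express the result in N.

With equal pressure on both faces, forces on the annular region cancel; the net push is pressure × rod cross-section.
Rod cross-section A_rod = π/4 × (122 mm)² = 11690 mm^2
F = P × A_rod

F ≈ 3.06e5 N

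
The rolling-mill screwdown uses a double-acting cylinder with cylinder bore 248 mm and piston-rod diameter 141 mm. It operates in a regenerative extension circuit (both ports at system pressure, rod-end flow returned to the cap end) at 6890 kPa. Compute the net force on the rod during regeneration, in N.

F ≈ 1.08e5 N

With equal pressure on both faces, forces on the annular region cancel; the net push is pressure × rod cross-section.
Rod cross-section A_rod = π/4 × (141 mm)² = 15610 mm^2
F = P × A_rod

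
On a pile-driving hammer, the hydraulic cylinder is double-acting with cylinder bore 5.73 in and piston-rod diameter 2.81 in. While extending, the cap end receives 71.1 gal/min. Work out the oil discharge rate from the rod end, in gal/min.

Q_out ≈ 54.0 gal/min

Cap-side area A_cap = π/4 × (5.73 in)² = 25.79 in^2
Rod-side annular area A_ann = π/4 × (5.73² − 2.81²) = 19.59 in^2
Piston speed v = Q_in/A_cap; rod-end outflow Q_out = v × A_ann = Q_in × A_ann/A_cap.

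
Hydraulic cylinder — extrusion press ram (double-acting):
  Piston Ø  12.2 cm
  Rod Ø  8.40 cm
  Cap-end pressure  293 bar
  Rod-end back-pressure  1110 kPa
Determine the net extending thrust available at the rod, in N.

F ≈ 3.36e5 N

Cap-side area A_cap = π/4 × (12.2 cm)² = 116.9 cm^2
Rod-side annular area A_ann = π/4 × (12.2² − 8.40²) = 61.48 cm^2
Net thrust = P_cap·A_cap − P_rod·A_ann = 3.425e5 N − 6824 N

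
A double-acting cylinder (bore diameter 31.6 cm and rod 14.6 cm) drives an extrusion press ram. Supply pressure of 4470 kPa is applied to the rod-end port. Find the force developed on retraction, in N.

Rod-side annular area A_ann = π/4 × (31.6² − 14.6²) = 616.9 cm^2
On retraction the pressure acts on the annular area (bore minus rod).
F = P × A_ann

F ≈ 2.76e5 N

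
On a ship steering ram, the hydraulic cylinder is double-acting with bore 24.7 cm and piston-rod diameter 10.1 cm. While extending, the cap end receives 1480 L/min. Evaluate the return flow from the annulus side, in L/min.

Q_out ≈ 1230 L/min

Cap-side area A_cap = π/4 × (24.7 cm)² = 479.2 cm^2
Rod-side annular area A_ann = π/4 × (24.7² − 10.1²) = 399.0 cm^2
Piston speed v = Q_in/A_cap; rod-end outflow Q_out = v × A_ann = Q_in × A_ann/A_cap.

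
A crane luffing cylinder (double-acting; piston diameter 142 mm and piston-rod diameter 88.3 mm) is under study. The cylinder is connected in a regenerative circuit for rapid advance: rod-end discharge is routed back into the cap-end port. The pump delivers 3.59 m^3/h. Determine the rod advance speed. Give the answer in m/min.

v ≈ 9.77 m/min

In regeneration the rod-end outflow joins the pump flow into the cap end, so the net volume the pump must supply per unit advance equals the rod cross-section area.
Rod cross-section A_rod = π/4 × (88.3 mm)² = 6124 mm^2
v = Q_pump / A_rod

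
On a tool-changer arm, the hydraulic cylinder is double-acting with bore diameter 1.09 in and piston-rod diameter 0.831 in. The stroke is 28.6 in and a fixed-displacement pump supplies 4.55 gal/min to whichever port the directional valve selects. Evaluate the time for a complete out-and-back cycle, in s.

t ≈ 2.16 s

Cap-side area A_cap = π/4 × (1.09 in)² = 0.9331 in^2
Rod-side annular area A_ann = π/4 × (1.09² − 0.831²) = 0.3908 in^2
t_ext = A_cap·L/Q = 1.523 s
t_ret = A_ann·L/Q = 0.6380 s
t_cycle = t_ext + t_ret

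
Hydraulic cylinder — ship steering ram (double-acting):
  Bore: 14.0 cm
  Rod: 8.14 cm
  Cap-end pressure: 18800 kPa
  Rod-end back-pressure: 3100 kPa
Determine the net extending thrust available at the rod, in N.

Cap-side area A_cap = π/4 × (14.0 cm)² = 153.9 cm^2
Rod-side annular area A_ann = π/4 × (14.0² − 8.14²) = 101.9 cm^2
Net thrust = P_cap·A_cap − P_rod·A_ann = 2.894e5 N − 31590 N

F ≈ 2.58e5 N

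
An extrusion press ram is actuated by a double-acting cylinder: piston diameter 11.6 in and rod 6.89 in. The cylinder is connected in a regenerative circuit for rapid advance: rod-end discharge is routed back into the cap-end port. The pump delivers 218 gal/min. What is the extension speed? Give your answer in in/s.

In regeneration the rod-end outflow joins the pump flow into the cap end, so the net volume the pump must supply per unit advance equals the rod cross-section area.
Rod cross-section A_rod = π/4 × (6.89 in)² = 37.28 in^2
v = Q_pump / A_rod

v ≈ 22.5 in/s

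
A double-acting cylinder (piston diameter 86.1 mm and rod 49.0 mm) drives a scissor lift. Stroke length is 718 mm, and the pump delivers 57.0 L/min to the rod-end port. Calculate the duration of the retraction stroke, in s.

t ≈ 2.98 s

Rod-side annular area A_ann = π/4 × (86.1² − 49.0²) = 3937 mm^2
Swept volume V = A × L; t = V / Q = A·L / Q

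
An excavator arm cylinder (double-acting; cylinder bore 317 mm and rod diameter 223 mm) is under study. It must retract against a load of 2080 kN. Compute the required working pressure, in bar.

P ≈ 522 bar

Rod-side annular area A_ann = π/4 × (317² − 223²) = 39870 mm^2
Retraction: pressure acts on the annular area.
P = F / A = 2080 kN / A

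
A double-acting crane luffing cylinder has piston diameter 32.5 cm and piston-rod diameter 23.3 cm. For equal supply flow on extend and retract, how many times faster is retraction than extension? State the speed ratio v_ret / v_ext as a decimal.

Cap-side area A_cap = π/4 × (32.5 cm)² = 829.6 cm^2
Rod-side annular area A_ann = π/4 × (32.5² − 23.3²) = 403.2 cm^2
For equal Q, v ∝ 1/A, so v_ret/v_ext = A_cap/A_ann.

v_ret/v_ext ≈ 2.06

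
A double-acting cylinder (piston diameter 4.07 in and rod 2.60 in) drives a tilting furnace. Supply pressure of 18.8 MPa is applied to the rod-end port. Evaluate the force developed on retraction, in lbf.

Rod-side annular area A_ann = π/4 × (4.07² − 2.60²) = 7.701 in^2
On retraction the pressure acts on the annular area (bore minus rod).
F = P × A_ann

F ≈ 21000 lbf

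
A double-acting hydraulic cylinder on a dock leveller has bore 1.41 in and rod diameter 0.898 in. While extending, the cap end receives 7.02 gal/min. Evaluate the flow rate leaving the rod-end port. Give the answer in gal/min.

Q_out ≈ 4.17 gal/min

Cap-side area A_cap = π/4 × (1.41 in)² = 1.561 in^2
Rod-side annular area A_ann = π/4 × (1.41² − 0.898²) = 0.9281 in^2
Piston speed v = Q_in/A_cap; rod-end outflow Q_out = v × A_ann = Q_in × A_ann/A_cap.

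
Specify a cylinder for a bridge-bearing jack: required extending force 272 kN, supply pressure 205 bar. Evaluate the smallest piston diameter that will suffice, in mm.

D ≈ 130 mm

Extension force acts on the full piston face: F = P × (π/4)D².
D = √(4F / (πP)) = √(4 × 272 kN / (π × 205 bar))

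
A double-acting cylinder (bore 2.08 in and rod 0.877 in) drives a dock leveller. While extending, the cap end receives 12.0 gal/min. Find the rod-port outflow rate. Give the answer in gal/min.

Q_out ≈ 9.87 gal/min

Cap-side area A_cap = π/4 × (2.08 in)² = 3.398 in^2
Rod-side annular area A_ann = π/4 × (2.08² − 0.877²) = 2.794 in^2
Piston speed v = Q_in/A_cap; rod-end outflow Q_out = v × A_ann = Q_in × A_ann/A_cap.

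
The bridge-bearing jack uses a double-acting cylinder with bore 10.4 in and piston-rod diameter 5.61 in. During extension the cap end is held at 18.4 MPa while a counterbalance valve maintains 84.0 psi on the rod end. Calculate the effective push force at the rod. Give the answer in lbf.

Cap-side area A_cap = π/4 × (10.4 in)² = 84.95 in^2
Rod-side annular area A_ann = π/4 × (10.4² − 5.61²) = 60.23 in^2
Net thrust = P_cap·A_cap − P_rod·A_ann = 2.267e5 lbf − 5059 lbf

F ≈ 2.22e5 lbf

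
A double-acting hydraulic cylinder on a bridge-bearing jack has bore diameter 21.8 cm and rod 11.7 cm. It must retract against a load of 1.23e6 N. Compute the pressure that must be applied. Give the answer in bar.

Rod-side annular area A_ann = π/4 × (21.8² − 11.7²) = 265.7 cm^2
Retraction: pressure acts on the annular area.
P = F / A = 1.23e6 N / A

P ≈ 463 bar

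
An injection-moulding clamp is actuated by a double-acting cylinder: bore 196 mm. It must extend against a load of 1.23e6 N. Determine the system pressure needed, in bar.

P ≈ 408 bar

Cap-side area A_cap = π/4 × (196 mm)² = 30170 mm^2
P = F / A = 1.23e6 N / A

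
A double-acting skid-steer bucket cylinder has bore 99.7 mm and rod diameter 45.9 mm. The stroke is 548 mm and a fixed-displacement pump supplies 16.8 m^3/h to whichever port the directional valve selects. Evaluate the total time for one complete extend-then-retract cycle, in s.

t ≈ 1.64 s

Cap-side area A_cap = π/4 × (99.7 mm)² = 7807 mm^2
Rod-side annular area A_ann = π/4 × (99.7² − 45.9²) = 6152 mm^2
t_ext = A_cap·L/Q = 0.9168 s
t_ret = A_ann·L/Q = 0.7224 s
t_cycle = t_ext + t_ret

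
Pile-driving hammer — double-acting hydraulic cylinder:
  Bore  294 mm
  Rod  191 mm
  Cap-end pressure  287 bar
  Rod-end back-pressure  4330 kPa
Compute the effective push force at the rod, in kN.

F ≈ 1780 kN

Cap-side area A_cap = π/4 × (294 mm)² = 67890 mm^2
Rod-side annular area A_ann = π/4 × (294² − 191²) = 39230 mm^2
Net thrust = P_cap·A_cap − P_rod·A_ann = 1948 kN − 169.9 kN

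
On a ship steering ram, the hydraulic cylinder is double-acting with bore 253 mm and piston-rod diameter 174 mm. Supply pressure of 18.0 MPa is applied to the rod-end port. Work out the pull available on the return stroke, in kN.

Rod-side annular area A_ann = π/4 × (253² − 174²) = 26490 mm^2
On retraction the pressure acts on the annular area (bore minus rod).
F = P × A_ann

F ≈ 477 kN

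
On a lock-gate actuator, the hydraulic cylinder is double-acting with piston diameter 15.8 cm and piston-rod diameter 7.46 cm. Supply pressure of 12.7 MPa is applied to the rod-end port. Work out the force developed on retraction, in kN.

F ≈ 193 kN

Rod-side annular area A_ann = π/4 × (15.8² − 7.46²) = 152.4 cm^2
On retraction the pressure acts on the annular area (bore minus rod).
F = P × A_ann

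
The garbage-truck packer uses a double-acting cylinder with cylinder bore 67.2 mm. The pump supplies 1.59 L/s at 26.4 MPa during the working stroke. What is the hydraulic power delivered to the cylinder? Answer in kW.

W ≈ 42.0 kW

Hydraulic power = P × Q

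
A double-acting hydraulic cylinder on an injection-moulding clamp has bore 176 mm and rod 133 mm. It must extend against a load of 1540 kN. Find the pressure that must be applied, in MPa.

Cap-side area A_cap = π/4 × (176 mm)² = 24330 mm^2
P = F / A = 1540 kN / A

P ≈ 63.3 MPa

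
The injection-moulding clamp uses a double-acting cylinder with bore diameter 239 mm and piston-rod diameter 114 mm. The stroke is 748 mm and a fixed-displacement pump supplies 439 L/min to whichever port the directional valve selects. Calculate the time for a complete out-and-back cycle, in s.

t ≈ 8.13 s

Cap-side area A_cap = π/4 × (239 mm)² = 44860 mm^2
Rod-side annular area A_ann = π/4 × (239² − 114²) = 34660 mm^2
t_ext = A_cap·L/Q = 4.586 s
t_ret = A_ann·L/Q = 3.543 s
t_cycle = t_ext + t_ret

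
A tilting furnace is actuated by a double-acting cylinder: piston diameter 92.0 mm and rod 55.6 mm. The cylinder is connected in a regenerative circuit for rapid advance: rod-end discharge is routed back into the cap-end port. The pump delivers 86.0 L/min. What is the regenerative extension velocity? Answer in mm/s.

v ≈ 590 mm/s

In regeneration the rod-end outflow joins the pump flow into the cap end, so the net volume the pump must supply per unit advance equals the rod cross-section area.
Rod cross-section A_rod = π/4 × (55.6 mm)² = 2428 mm^2
v = Q_pump / A_rod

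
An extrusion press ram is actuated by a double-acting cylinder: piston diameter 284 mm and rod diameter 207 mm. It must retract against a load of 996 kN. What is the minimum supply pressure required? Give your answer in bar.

Rod-side annular area A_ann = π/4 × (284² − 207²) = 29690 mm^2
Retraction: pressure acts on the annular area.
P = F / A = 996 kN / A

P ≈ 335 bar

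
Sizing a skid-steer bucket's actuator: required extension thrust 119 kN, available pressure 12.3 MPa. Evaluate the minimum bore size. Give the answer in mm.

Extension force acts on the full piston face: F = P × (π/4)D².
D = √(4F / (πP)) = √(4 × 119 kN / (π × 12.3 MPa))

D ≈ 111 mm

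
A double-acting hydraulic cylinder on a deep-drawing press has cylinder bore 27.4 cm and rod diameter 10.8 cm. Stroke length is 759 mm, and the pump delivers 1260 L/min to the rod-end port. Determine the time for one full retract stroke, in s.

t ≈ 1.80 s

Rod-side annular area A_ann = π/4 × (27.4² − 10.8²) = 498.0 cm^2
Swept volume V = A × L; t = V / Q = A·L / Q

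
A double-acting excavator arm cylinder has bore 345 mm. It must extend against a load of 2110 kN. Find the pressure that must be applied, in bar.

P ≈ 226 bar

Cap-side area A_cap = π/4 × (345 mm)² = 93480 mm^2
P = F / A = 2110 kN / A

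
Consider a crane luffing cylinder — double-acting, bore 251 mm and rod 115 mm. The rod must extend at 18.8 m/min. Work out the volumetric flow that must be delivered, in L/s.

Cap-side area A_cap = π/4 × (251 mm)² = 49480 mm^2
Q = A × v

Q ≈ 15.5 L/s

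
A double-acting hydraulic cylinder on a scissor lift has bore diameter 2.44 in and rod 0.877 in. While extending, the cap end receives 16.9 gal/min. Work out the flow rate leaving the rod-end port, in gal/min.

Cap-side area A_cap = π/4 × (2.44 in)² = 4.676 in^2
Rod-side annular area A_ann = π/4 × (2.44² − 0.877²) = 4.072 in^2
Piston speed v = Q_in/A_cap; rod-end outflow Q_out = v × A_ann = Q_in × A_ann/A_cap.

Q_out ≈ 14.7 gal/min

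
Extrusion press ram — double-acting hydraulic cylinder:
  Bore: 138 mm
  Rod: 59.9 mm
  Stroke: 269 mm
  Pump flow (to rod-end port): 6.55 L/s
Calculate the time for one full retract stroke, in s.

Rod-side annular area A_ann = π/4 × (138² − 59.9²) = 12140 mm^2
Swept volume V = A × L; t = V / Q = A·L / Q

t ≈ 0.499 s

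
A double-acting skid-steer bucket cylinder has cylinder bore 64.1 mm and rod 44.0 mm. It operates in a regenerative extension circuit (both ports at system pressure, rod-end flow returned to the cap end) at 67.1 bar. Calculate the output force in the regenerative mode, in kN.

With equal pressure on both faces, forces on the annular region cancel; the net push is pressure × rod cross-section.
Rod cross-section A_rod = π/4 × (44.0 mm)² = 1521 mm^2
F = P × A_rod

F ≈ 10.2 kN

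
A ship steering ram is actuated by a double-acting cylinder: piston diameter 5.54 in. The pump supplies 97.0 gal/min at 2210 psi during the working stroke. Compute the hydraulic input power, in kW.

W ≈ 93.2 kW

Hydraulic power = P × Q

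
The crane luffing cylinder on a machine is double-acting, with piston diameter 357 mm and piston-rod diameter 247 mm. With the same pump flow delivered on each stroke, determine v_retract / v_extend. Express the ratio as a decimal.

v_ret/v_ext ≈ 1.92

Cap-side area A_cap = π/4 × (357 mm)² = 1.001e5 mm^2
Rod-side annular area A_ann = π/4 × (357² − 247²) = 52180 mm^2
For equal Q, v ∝ 1/A, so v_ret/v_ext = A_cap/A_ann.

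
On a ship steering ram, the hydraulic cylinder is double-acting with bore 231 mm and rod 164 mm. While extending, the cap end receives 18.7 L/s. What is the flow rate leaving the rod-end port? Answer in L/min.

Cap-side area A_cap = π/4 × (231 mm)² = 41910 mm^2
Rod-side annular area A_ann = π/4 × (231² − 164²) = 20790 mm^2
Piston speed v = Q_in/A_cap; rod-end outflow Q_out = v × A_ann = Q_in × A_ann/A_cap.

Q_out ≈ 556 L/min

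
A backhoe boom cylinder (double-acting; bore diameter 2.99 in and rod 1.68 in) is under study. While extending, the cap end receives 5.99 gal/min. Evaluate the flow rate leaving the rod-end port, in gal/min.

Q_out ≈ 4.10 gal/min

Cap-side area A_cap = π/4 × (2.99 in)² = 7.022 in^2
Rod-side annular area A_ann = π/4 × (2.99² − 1.68²) = 4.805 in^2
Piston speed v = Q_in/A_cap; rod-end outflow Q_out = v × A_ann = Q_in × A_ann/A_cap.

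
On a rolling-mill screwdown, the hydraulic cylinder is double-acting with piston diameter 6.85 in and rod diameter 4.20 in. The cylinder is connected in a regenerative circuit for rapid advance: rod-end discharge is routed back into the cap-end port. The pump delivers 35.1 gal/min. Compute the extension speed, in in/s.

v ≈ 9.75 in/s

In regeneration the rod-end outflow joins the pump flow into the cap end, so the net volume the pump must supply per unit advance equals the rod cross-section area.
Rod cross-section A_rod = π/4 × (4.20 in)² = 13.85 in^2
v = Q_pump / A_rod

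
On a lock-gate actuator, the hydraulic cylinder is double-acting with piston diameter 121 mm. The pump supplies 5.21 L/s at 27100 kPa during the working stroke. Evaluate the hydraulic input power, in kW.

W ≈ 141 kW

Hydraulic power = P × Q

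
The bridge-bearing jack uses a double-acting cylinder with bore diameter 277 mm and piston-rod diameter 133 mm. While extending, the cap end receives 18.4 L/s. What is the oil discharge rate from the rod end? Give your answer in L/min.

Q_out ≈ 849 L/min

Cap-side area A_cap = π/4 × (277 mm)² = 60260 mm^2
Rod-side annular area A_ann = π/4 × (277² − 133²) = 46370 mm^2
Piston speed v = Q_in/A_cap; rod-end outflow Q_out = v × A_ann = Q_in × A_ann/A_cap.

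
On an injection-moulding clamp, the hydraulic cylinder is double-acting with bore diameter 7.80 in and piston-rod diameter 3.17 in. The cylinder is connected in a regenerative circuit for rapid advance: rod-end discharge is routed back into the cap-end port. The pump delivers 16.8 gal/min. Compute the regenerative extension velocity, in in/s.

In regeneration the rod-end outflow joins the pump flow into the cap end, so the net volume the pump must supply per unit advance equals the rod cross-section area.
Rod cross-section A_rod = π/4 × (3.17 in)² = 7.892 in^2
v = Q_pump / A_rod

v ≈ 8.20 in/s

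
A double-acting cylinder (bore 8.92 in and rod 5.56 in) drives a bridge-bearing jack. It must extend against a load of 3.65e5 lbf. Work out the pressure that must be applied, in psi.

Cap-side area A_cap = π/4 × (8.92 in)² = 62.49 in^2
P = F / A = 3.65e5 lbf / A

P ≈ 5840 psi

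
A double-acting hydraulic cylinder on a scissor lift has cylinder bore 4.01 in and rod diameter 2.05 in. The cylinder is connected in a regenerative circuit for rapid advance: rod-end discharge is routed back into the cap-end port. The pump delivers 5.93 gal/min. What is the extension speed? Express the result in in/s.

v ≈ 6.92 in/s

In regeneration the rod-end outflow joins the pump flow into the cap end, so the net volume the pump must supply per unit advance equals the rod cross-section area.
Rod cross-section A_rod = π/4 × (2.05 in)² = 3.301 in^2
v = Q_pump / A_rod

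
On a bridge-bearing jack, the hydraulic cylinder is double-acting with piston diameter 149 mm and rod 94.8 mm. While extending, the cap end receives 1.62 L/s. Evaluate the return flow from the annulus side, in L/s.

Q_out ≈ 0.964 L/s

Cap-side area A_cap = π/4 × (149 mm)² = 17440 mm^2
Rod-side annular area A_ann = π/4 × (149² − 94.8²) = 10380 mm^2
Piston speed v = Q_in/A_cap; rod-end outflow Q_out = v × A_ann = Q_in × A_ann/A_cap.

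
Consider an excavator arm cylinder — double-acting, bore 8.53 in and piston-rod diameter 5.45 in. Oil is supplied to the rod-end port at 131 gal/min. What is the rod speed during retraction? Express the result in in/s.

v ≈ 14.9 in/s

Rod-side annular area A_ann = π/4 × (8.53² − 5.45²) = 33.82 in^2
Flow into the rod-end port fills the annular volume.
v = Q / A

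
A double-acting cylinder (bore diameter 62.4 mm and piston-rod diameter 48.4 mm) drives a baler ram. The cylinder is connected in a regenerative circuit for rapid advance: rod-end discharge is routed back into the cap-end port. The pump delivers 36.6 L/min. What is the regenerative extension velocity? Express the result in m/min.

In regeneration the rod-end outflow joins the pump flow into the cap end, so the net volume the pump must supply per unit advance equals the rod cross-section area.
Rod cross-section A_rod = π/4 × (48.4 mm)² = 1840 mm^2
v = Q_pump / A_rod

v ≈ 19.9 m/min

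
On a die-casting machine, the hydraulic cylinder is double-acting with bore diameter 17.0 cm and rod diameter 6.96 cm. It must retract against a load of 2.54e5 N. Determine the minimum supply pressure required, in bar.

P ≈ 134 bar

Rod-side annular area A_ann = π/4 × (17.0² − 6.96²) = 188.9 cm^2
Retraction: pressure acts on the annular area.
P = F / A = 2.54e5 N / A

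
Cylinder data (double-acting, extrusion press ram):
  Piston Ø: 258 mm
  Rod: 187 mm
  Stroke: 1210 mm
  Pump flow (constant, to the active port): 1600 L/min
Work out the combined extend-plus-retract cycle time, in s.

t ≈ 3.50 s

Cap-side area A_cap = π/4 × (258 mm)² = 52280 mm^2
Rod-side annular area A_ann = π/4 × (258² − 187²) = 24810 mm^2
t_ext = A_cap·L/Q = 2.372 s
t_ret = A_ann·L/Q = 1.126 s
t_cycle = t_ext + t_ret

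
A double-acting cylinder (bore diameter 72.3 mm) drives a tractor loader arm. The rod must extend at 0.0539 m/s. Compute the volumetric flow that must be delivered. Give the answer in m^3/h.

Q ≈ 0.797 m^3/h

Cap-side area A_cap = π/4 × (72.3 mm)² = 4106 mm^2
Q = A × v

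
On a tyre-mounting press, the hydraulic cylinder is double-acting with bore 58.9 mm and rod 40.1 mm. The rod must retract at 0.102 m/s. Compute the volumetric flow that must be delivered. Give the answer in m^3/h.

Rod-side annular area A_ann = π/4 × (58.9² − 40.1²) = 1462 mm^2
Q = A × v

Q ≈ 0.537 m^3/h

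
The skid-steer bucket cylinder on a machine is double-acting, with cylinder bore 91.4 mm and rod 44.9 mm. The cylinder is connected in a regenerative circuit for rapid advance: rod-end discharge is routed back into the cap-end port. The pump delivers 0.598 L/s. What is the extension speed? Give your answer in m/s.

v ≈ 0.378 m/s

In regeneration the rod-end outflow joins the pump flow into the cap end, so the net volume the pump must supply per unit advance equals the rod cross-section area.
Rod cross-section A_rod = π/4 × (44.9 mm)² = 1583 mm^2
v = Q_pump / A_rod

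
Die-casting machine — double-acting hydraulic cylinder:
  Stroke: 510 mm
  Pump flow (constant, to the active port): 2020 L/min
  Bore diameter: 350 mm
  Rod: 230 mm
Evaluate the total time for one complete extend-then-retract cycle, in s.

t ≈ 2.29 s

Cap-side area A_cap = π/4 × (350 mm)² = 96210 mm^2
Rod-side annular area A_ann = π/4 × (350² − 230²) = 54660 mm^2
t_ext = A_cap·L/Q = 1.457 s
t_ret = A_ann·L/Q = 0.8281 s
t_cycle = t_ext + t_ret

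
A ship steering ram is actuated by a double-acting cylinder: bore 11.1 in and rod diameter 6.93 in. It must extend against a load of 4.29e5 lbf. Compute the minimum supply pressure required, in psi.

Cap-side area A_cap = π/4 × (11.1 in)² = 96.77 in^2
P = F / A = 4.29e5 lbf / A

P ≈ 4430 psi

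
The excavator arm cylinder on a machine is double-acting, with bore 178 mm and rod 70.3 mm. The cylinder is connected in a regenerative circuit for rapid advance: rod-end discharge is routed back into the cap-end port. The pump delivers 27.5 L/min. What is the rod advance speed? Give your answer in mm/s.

v ≈ 118 mm/s

In regeneration the rod-end outflow joins the pump flow into the cap end, so the net volume the pump must supply per unit advance equals the rod cross-section area.
Rod cross-section A_rod = π/4 × (70.3 mm)² = 3882 mm^2
v = Q_pump / A_rod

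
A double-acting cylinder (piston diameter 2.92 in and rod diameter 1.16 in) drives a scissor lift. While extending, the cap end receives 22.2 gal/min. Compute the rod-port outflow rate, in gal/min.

Cap-side area A_cap = π/4 × (2.92 in)² = 6.697 in^2
Rod-side annular area A_ann = π/4 × (2.92² − 1.16²) = 5.640 in^2
Piston speed v = Q_in/A_cap; rod-end outflow Q_out = v × A_ann = Q_in × A_ann/A_cap.

Q_out ≈ 18.7 gal/min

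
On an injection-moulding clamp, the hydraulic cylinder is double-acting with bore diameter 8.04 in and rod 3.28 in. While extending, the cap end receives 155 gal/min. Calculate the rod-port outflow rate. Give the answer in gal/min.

Q_out ≈ 129 gal/min

Cap-side area A_cap = π/4 × (8.04 in)² = 50.77 in^2
Rod-side annular area A_ann = π/4 × (8.04² − 3.28²) = 42.32 in^2
Piston speed v = Q_in/A_cap; rod-end outflow Q_out = v × A_ann = Q_in × A_ann/A_cap.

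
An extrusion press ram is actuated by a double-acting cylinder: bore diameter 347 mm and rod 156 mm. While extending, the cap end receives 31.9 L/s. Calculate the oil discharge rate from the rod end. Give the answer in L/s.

Q_out ≈ 25.5 L/s

Cap-side area A_cap = π/4 × (347 mm)² = 94570 mm^2
Rod-side annular area A_ann = π/4 × (347² − 156²) = 75460 mm^2
Piston speed v = Q_in/A_cap; rod-end outflow Q_out = v × A_ann = Q_in × A_ann/A_cap.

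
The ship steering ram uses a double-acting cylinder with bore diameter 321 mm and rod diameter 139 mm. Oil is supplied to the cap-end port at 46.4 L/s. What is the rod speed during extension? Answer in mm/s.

v ≈ 573 mm/s

Cap-side area A_cap = π/4 × (321 mm)² = 80930 mm^2
v = Q / A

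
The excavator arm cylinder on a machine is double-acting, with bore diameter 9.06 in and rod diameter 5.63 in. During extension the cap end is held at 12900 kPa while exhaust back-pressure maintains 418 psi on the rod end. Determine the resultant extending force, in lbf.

F ≈ 1.04e5 lbf

Cap-side area A_cap = π/4 × (9.06 in)² = 64.47 in^2
Rod-side annular area A_ann = π/4 × (9.06² − 5.63²) = 39.57 in^2
Net thrust = P_cap·A_cap − P_rod·A_ann = 1.206e5 lbf − 16540 lbf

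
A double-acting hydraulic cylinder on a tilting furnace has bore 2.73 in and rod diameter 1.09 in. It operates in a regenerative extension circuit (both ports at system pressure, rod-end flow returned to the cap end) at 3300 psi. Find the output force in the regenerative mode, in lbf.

With equal pressure on both faces, forces on the annular region cancel; the net push is pressure × rod cross-section.
Rod cross-section A_rod = π/4 × (1.09 in)² = 0.9331 in^2
F = P × A_rod

F ≈ 3080 lbf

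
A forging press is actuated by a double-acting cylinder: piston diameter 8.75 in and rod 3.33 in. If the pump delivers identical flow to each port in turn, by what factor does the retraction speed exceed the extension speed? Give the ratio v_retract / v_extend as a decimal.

Cap-side area A_cap = π/4 × (8.75 in)² = 60.13 in^2
Rod-side annular area A_ann = π/4 × (8.75² − 3.33²) = 51.42 in^2
For equal Q, v ∝ 1/A, so v_ret/v_ext = A_cap/A_ann.

v_ret/v_ext ≈ 1.17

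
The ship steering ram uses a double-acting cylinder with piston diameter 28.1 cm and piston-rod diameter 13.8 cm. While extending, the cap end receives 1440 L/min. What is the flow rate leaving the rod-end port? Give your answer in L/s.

Q_out ≈ 18.2 L/s

Cap-side area A_cap = π/4 × (28.1 cm)² = 620.2 cm^2
Rod-side annular area A_ann = π/4 × (28.1² − 13.8²) = 470.6 cm^2
Piston speed v = Q_in/A_cap; rod-end outflow Q_out = v × A_ann = Q_in × A_ann/A_cap.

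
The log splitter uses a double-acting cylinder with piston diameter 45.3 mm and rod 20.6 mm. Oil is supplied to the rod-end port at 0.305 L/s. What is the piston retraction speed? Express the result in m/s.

Rod-side annular area A_ann = π/4 × (45.3² − 20.6²) = 1278 mm^2
Flow into the rod-end port fills the annular volume.
v = Q / A

v ≈ 0.239 m/s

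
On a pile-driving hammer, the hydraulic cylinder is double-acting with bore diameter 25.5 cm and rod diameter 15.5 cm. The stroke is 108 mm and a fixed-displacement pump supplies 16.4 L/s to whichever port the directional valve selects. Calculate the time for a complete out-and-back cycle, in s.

t ≈ 0.548 s

Cap-side area A_cap = π/4 × (25.5 cm)² = 510.7 cm^2
Rod-side annular area A_ann = π/4 × (25.5² − 15.5²) = 322.0 cm^2
t_ext = A_cap·L/Q = 0.3363 s
t_ret = A_ann·L/Q = 0.2121 s
t_cycle = t_ext + t_ret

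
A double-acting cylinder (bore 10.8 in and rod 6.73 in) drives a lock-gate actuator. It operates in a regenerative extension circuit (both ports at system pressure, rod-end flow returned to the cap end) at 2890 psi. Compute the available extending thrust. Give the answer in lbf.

With equal pressure on both faces, forces on the annular region cancel; the net push is pressure × rod cross-section.
Rod cross-section A_rod = π/4 × (6.73 in)² = 35.57 in^2
F = P × A_rod

F ≈ 1.03e5 lbf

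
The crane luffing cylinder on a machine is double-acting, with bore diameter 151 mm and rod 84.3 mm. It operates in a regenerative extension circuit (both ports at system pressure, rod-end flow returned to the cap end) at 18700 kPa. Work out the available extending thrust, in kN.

F ≈ 104 kN

With equal pressure on both faces, forces on the annular region cancel; the net push is pressure × rod cross-section.
Rod cross-section A_rod = π/4 × (84.3 mm)² = 5581 mm^2
F = P × A_rod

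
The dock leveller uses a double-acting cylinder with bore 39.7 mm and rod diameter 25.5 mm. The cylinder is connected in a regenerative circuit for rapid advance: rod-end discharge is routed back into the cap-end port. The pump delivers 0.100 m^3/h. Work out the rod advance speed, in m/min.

In regeneration the rod-end outflow joins the pump flow into the cap end, so the net volume the pump must supply per unit advance equals the rod cross-section area.
Rod cross-section A_rod = π/4 × (25.5 mm)² = 510.7 mm^2
v = Q_pump / A_rod

v ≈ 3.26 m/min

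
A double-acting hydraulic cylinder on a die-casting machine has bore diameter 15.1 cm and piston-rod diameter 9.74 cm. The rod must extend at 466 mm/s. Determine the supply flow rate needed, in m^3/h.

Q ≈ 30.0 m^3/h

Cap-side area A_cap = π/4 × (15.1 cm)² = 179.1 cm^2
Q = A × v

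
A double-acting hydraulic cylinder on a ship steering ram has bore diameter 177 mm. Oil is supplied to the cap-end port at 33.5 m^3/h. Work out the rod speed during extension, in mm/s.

Cap-side area A_cap = π/4 × (177 mm)² = 24610 mm^2
v = Q / A

v ≈ 378 mm/s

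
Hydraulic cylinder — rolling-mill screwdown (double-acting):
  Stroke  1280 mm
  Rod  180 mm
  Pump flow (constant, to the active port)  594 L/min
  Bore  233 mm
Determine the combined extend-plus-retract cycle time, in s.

Cap-side area A_cap = π/4 × (233 mm)² = 42640 mm^2
Rod-side annular area A_ann = π/4 × (233² − 180²) = 17190 mm^2
t_ext = A_cap·L/Q = 5.513 s
t_ret = A_ann·L/Q = 2.223 s
t_cycle = t_ext + t_ret

t ≈ 7.74 s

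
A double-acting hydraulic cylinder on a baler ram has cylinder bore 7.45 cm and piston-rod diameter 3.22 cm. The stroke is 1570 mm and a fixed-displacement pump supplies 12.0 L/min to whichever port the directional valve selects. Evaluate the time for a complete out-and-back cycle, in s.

Cap-side area A_cap = π/4 × (7.45 cm)² = 43.59 cm^2
Rod-side annular area A_ann = π/4 × (7.45² − 3.22²) = 35.45 cm^2
t_ext = A_cap·L/Q = 34.22 s
t_ret = A_ann·L/Q = 27.83 s
t_cycle = t_ext + t_ret

t ≈ 62.0 s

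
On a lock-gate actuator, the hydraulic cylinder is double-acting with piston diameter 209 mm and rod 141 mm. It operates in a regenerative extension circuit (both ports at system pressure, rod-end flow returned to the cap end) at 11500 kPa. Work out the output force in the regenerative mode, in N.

F ≈ 1.80e5 N

With equal pressure on both faces, forces on the annular region cancel; the net push is pressure × rod cross-section.
Rod cross-section A_rod = π/4 × (141 mm)² = 15610 mm^2
F = P × A_rod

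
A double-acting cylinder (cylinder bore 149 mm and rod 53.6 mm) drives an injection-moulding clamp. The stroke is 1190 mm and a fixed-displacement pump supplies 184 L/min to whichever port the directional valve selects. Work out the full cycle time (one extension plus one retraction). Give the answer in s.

t ≈ 12.7 s

Cap-side area A_cap = π/4 × (149 mm)² = 17440 mm^2
Rod-side annular area A_ann = π/4 × (149² − 53.6²) = 15180 mm^2
t_ext = A_cap·L/Q = 6.766 s
t_ret = A_ann·L/Q = 5.891 s
t_cycle = t_ext + t_ret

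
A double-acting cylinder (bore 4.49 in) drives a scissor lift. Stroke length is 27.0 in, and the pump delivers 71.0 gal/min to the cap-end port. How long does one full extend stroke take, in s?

t ≈ 1.56 s

Cap-side area A_cap = π/4 × (4.49 in)² = 15.83 in^2
Swept volume V = A × L; t = V / Q = A·L / Q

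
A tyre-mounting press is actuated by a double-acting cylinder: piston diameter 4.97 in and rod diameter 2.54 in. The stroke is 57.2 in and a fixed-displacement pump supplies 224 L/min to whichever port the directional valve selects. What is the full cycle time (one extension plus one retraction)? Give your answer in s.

t ≈ 8.47 s

Cap-side area A_cap = π/4 × (4.97 in)² = 19.40 in^2
Rod-side annular area A_ann = π/4 × (4.97² − 2.54²) = 14.33 in^2
t_ext = A_cap·L/Q = 4.871 s
t_ret = A_ann·L/Q = 3.599 s
t_cycle = t_ext + t_ret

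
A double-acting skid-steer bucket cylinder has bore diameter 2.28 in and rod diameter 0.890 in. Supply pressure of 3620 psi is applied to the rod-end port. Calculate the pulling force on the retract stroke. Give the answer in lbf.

F ≈ 12500 lbf

Rod-side annular area A_ann = π/4 × (2.28² − 0.890²) = 3.461 in^2
On retraction the pressure acts on the annular area (bore minus rod).
F = P × A_ann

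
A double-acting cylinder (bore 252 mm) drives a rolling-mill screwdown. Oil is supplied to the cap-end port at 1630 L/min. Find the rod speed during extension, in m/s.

Cap-side area A_cap = π/4 × (252 mm)² = 49880 mm^2
v = Q / A

v ≈ 0.545 m/s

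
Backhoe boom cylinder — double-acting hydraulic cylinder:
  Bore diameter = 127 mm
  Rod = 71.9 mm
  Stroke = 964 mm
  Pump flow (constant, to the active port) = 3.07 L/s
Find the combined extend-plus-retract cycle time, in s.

t ≈ 6.68 s

Cap-side area A_cap = π/4 × (127 mm)² = 12670 mm^2
Rod-side annular area A_ann = π/4 × (127² − 71.9²) = 8607 mm^2
t_ext = A_cap·L/Q = 3.978 s
t_ret = A_ann·L/Q = 2.703 s
t_cycle = t_ext + t_ret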